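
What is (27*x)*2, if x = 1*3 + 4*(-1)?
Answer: -54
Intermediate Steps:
x = -1 (x = 3 - 4 = -1)
(27*x)*2 = (27*(-1))*2 = -27*2 = -54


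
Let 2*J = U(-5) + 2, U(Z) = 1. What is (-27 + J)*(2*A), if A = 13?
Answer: -663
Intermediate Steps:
J = 3/2 (J = (1 + 2)/2 = (½)*3 = 3/2 ≈ 1.5000)
(-27 + J)*(2*A) = (-27 + 3/2)*(2*13) = -51/2*26 = -663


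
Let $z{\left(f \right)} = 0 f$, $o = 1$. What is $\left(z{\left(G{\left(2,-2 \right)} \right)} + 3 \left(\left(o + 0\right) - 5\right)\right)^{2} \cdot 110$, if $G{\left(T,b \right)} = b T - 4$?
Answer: $15840$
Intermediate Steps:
$G{\left(T,b \right)} = -4 + T b$ ($G{\left(T,b \right)} = T b - 4 = -4 + T b$)
$z{\left(f \right)} = 0$
$\left(z{\left(G{\left(2,-2 \right)} \right)} + 3 \left(\left(o + 0\right) - 5\right)\right)^{2} \cdot 110 = \left(0 + 3 \left(\left(1 + 0\right) - 5\right)\right)^{2} \cdot 110 = \left(0 + 3 \left(1 - 5\right)\right)^{2} \cdot 110 = \left(0 + 3 \left(-4\right)\right)^{2} \cdot 110 = \left(0 - 12\right)^{2} \cdot 110 = \left(-12\right)^{2} \cdot 110 = 144 \cdot 110 = 15840$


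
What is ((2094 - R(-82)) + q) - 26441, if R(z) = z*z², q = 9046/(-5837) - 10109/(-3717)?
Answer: 11434340983960/21696129 ≈ 5.2702e+5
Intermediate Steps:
q = 25382251/21696129 (q = 9046*(-1/5837) - 10109*(-1/3717) = -9046/5837 + 10109/3717 = 25382251/21696129 ≈ 1.1699)
R(z) = z³
((2094 - R(-82)) + q) - 26441 = ((2094 - 1*(-82)³) + 25382251/21696129) - 26441 = ((2094 - 1*(-551368)) + 25382251/21696129) - 26441 = ((2094 + 551368) + 25382251/21696129) - 26441 = (553462 + 25382251/21696129) - 26441 = 12008008330849/21696129 - 26441 = 11434340983960/21696129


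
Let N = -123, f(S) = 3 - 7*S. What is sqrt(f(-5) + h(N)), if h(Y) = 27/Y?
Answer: sqrt(63509)/41 ≈ 6.1466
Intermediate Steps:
sqrt(f(-5) + h(N)) = sqrt((3 - 7*(-5)) + 27/(-123)) = sqrt((3 + 35) + 27*(-1/123)) = sqrt(38 - 9/41) = sqrt(1549/41) = sqrt(63509)/41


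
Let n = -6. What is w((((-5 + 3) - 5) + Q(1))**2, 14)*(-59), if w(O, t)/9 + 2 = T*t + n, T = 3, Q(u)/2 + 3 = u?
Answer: -18054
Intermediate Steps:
Q(u) = -6 + 2*u
w(O, t) = -72 + 27*t (w(O, t) = -18 + 9*(3*t - 6) = -18 + 9*(-6 + 3*t) = -18 + (-54 + 27*t) = -72 + 27*t)
w((((-5 + 3) - 5) + Q(1))**2, 14)*(-59) = (-72 + 27*14)*(-59) = (-72 + 378)*(-59) = 306*(-59) = -18054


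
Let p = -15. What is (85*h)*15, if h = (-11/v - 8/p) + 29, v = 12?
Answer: 145945/4 ≈ 36486.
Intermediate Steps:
h = 1717/60 (h = (-11/12 - 8/(-15)) + 29 = (-11*1/12 - 8*(-1/15)) + 29 = (-11/12 + 8/15) + 29 = -23/60 + 29 = 1717/60 ≈ 28.617)
(85*h)*15 = (85*(1717/60))*15 = (29189/12)*15 = 145945/4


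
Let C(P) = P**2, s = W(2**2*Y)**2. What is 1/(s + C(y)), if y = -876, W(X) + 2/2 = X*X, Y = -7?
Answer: 1/1380465 ≈ 7.2439e-7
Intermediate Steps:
W(X) = -1 + X**2 (W(X) = -1 + X*X = -1 + X**2)
s = 613089 (s = (-1 + (2**2*(-7))**2)**2 = (-1 + (4*(-7))**2)**2 = (-1 + (-28)**2)**2 = (-1 + 784)**2 = 783**2 = 613089)
1/(s + C(y)) = 1/(613089 + (-876)**2) = 1/(613089 + 767376) = 1/1380465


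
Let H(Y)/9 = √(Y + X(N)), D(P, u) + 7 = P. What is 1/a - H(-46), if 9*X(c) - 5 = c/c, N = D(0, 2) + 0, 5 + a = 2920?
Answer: 1/2915 - 6*I*√102 ≈ 0.00034305 - 60.597*I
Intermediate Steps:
D(P, u) = -7 + P
a = 2915 (a = -5 + 2920 = 2915)
N = -7 (N = (-7 + 0) + 0 = -7 + 0 = -7)
X(c) = ⅔ (X(c) = 5/9 + (c/c)/9 = 5/9 + (⅑)*1 = 5/9 + ⅑ = ⅔)
H(Y) = 9*√(⅔ + Y) (H(Y) = 9*√(Y + ⅔) = 9*√(⅔ + Y))
1/a - H(-46) = 1/2915 - 3*√(6 + 9*(-46)) = 1/2915 - 3*√(6 - 414) = 1/2915 - 3*√(-408) = 1/2915 - 3*2*I*√102 = 1/2915 - 6*I*√102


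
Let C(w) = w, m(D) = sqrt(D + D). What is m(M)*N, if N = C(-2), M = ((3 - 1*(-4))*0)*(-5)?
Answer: 0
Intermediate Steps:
M = 0 (M = ((3 + 4)*0)*(-5) = (7*0)*(-5) = 0*(-5) = 0)
m(D) = sqrt(2)*sqrt(D) (m(D) = sqrt(2*D) = sqrt(2)*sqrt(D))
N = -2
m(M)*N = (sqrt(2)*sqrt(0))*(-2) = (sqrt(2)*0)*(-2) = 0*(-2) = 0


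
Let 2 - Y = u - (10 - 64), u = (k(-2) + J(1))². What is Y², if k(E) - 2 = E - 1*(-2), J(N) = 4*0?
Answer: 3136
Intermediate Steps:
J(N) = 0
k(E) = 4 + E (k(E) = 2 + (E - 1*(-2)) = 2 + (E + 2) = 2 + (2 + E) = 4 + E)
u = 4 (u = ((4 - 2) + 0)² = (2 + 0)² = 2² = 4)
Y = -56 (Y = 2 - (4 - (10 - 64)) = 2 - (4 - 1*(-54)) = 2 - (4 + 54) = 2 - 1*58 = 2 - 58 = -56)
Y² = (-56)² = 3136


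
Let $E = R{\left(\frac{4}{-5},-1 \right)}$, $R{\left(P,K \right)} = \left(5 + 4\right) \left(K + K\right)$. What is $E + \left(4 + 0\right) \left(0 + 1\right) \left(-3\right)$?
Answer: $-30$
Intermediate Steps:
$R{\left(P,K \right)} = 18 K$ ($R{\left(P,K \right)} = 9 \cdot 2 K = 18 K$)
$E = -18$ ($E = 18 \left(-1\right) = -18$)
$E + \left(4 + 0\right) \left(0 + 1\right) \left(-3\right) = -18 + \left(4 + 0\right) \left(0 + 1\right) \left(-3\right) = -18 + 4 \cdot 1 \left(-3\right) = -18 + 4 \left(-3\right) = -18 - 12 = -30$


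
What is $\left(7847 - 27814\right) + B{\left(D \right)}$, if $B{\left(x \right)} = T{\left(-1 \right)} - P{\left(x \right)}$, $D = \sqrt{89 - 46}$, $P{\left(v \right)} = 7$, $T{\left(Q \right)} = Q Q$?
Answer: $-19973$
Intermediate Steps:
$T{\left(Q \right)} = Q^{2}$
$D = \sqrt{43} \approx 6.5574$
$B{\left(x \right)} = -6$ ($B{\left(x \right)} = \left(-1\right)^{2} - 7 = 1 - 7 = -6$)
$\left(7847 - 27814\right) + B{\left(D \right)} = \left(7847 - 27814\right) - 6 = -19967 - 6 = -19973$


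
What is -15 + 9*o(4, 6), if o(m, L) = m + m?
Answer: 57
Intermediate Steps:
o(m, L) = 2*m
-15 + 9*o(4, 6) = -15 + 9*(2*4) = -15 + 9*8 = -15 + 72 = 57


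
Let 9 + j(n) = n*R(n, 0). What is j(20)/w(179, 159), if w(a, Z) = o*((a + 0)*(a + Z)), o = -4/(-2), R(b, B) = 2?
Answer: 31/121004 ≈ 0.00025619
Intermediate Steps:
j(n) = -9 + 2*n (j(n) = -9 + n*2 = -9 + 2*n)
o = 2 (o = -1/2*(-4) = 2)
w(a, Z) = 2*a*(Z + a) (w(a, Z) = 2*((a + 0)*(a + Z)) = 2*(a*(Z + a)) = 2*a*(Z + a))
j(20)/w(179, 159) = (-9 + 2*20)/((2*179*(159 + 179))) = (-9 + 40)/((2*179*338)) = 31/121004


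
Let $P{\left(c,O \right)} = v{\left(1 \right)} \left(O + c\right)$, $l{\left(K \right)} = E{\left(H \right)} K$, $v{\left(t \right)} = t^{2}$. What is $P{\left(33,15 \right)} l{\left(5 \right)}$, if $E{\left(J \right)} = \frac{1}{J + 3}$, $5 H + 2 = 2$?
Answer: $80$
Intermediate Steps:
$H = 0$ ($H = - \frac{2}{5} + \frac{1}{5} \cdot 2 = - \frac{2}{5} + \frac{2}{5} = 0$)
$E{\left(J \right)} = \frac{1}{3 + J}$
$l{\left(K \right)} = \frac{K}{3}$ ($l{\left(K \right)} = \frac{K}{3 + 0} = \frac{K}{3}$)
$P{\left(c,O \right)} = O + c$ ($P{\left(c,O \right)} = 1^{2} \left(O + c\right) = 1 \left(O + c\right) = O + c$)
$P{\left(33,15 \right)} l{\left(5 \right)} = \left(15 + 33\right) \frac{1}{3} \cdot 5 = 48 \cdot \frac{5}{3} = 80$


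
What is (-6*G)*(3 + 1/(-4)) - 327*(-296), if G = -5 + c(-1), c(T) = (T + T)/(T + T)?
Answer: 96858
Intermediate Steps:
c(T) = 1 (c(T) = (2*T)/((2*T)) = (2*T)*(1/(2*T)) = 1)
G = -4 (G = -5 + 1 = -4)
(-6*G)*(3 + 1/(-4)) - 327*(-296) = (-6*(-4))*(3 + 1/(-4)) - 327*(-296) = 24*(3 - ¼) + 96792 = 24*(11/4) + 96792 = 66 + 96792 = 96858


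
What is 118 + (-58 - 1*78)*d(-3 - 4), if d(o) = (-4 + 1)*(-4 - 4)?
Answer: -3146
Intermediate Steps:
d(o) = 24 (d(o) = -3*(-8) = 24)
118 + (-58 - 1*78)*d(-3 - 4) = 118 + (-58 - 1*78)*24 = 118 + (-58 - 78)*24 = 118 - 136*24 = 118 - 3264 = -3146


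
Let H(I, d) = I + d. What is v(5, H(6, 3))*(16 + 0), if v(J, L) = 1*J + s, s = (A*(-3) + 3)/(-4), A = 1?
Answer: 80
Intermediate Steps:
s = 0 (s = (1*(-3) + 3)/(-4) = (-3 + 3)*(-1/4) = 0*(-1/4) = 0)
v(J, L) = J (v(J, L) = 1*J + 0 = J + 0 = J)
v(5, H(6, 3))*(16 + 0) = 5*(16 + 0) = 5*16 = 80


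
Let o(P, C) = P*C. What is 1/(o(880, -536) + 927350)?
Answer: 1/455670 ≈ 2.1946e-6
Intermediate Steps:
o(P, C) = C*P
1/(o(880, -536) + 927350) = 1/(-536*880 + 927350) = 1/(-471680 + 927350) = 1/455670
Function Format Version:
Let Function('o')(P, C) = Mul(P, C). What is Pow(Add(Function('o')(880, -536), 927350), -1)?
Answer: Rational(1, 455670) ≈ 2.1946e-6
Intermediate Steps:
Function('o')(P, C) = Mul(C, P)
Pow(Add(Function('o')(880, -536), 927350), -1) = Pow(Add(Mul(-536, 880), 927350), -1) = Pow(Add(-471680, 927350), -1) = Pow(455670, -1) = Rational(1, 455670)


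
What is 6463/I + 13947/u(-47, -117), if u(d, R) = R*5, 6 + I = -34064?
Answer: -31930343/1328730 ≈ -24.031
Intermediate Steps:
I = -34070 (I = -6 - 34064 = -34070)
u(d, R) = 5*R
6463/I + 13947/u(-47, -117) = 6463/(-34070) + 13947/((5*(-117))) = 6463*(-1/34070) + 13947/(-585) = -6463/34070 + 13947*(-1/585) = -6463/34070 - 4649/195 = -31930343/1328730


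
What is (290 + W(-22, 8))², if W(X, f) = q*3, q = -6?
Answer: 73984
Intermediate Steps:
W(X, f) = -18 (W(X, f) = -6*3 = -18)
(290 + W(-22, 8))² = (290 - 18)² = 272² = 73984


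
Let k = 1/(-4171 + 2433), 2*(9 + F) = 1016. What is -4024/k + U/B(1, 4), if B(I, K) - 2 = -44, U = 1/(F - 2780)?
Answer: 670011597025/95802 ≈ 6.9937e+6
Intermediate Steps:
F = 499 (F = -9 + (½)*1016 = -9 + 508 = 499)
k = -1/1738 (k = 1/(-1738) = -1/1738 ≈ -0.00057537)
U = -1/2281 (U = 1/(499 - 2780) = 1/(-2281) = -1/2281 ≈ -0.00043840)
B(I, K) = -42 (B(I, K) = 2 - 44 = -42)
-4024/k + U/B(1, 4) = -4024/(-1/1738) - 1/2281/(-42) = -4024*(-1738) - 1/2281*(-1/42) = 6993712 + 1/95802 = 670011597025/95802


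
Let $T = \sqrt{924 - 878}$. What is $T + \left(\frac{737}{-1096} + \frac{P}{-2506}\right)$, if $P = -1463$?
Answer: $- \frac{17391}{196184} + \sqrt{46} \approx 6.6937$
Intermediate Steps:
$T = \sqrt{46} \approx 6.7823$
$T + \left(\frac{737}{-1096} + \frac{P}{-2506}\right) = \sqrt{46} + \left(\frac{737}{-1096} - \frac{1463}{-2506}\right) = \sqrt{46} + \left(737 \left(- \frac{1}{1096}\right) - - \frac{209}{358}\right) = \sqrt{46} + \left(- \frac{737}{1096} + \frac{209}{358}\right) = \sqrt{46} - \frac{17391}{196184} = - \frac{17391}{196184} + \sqrt{46}$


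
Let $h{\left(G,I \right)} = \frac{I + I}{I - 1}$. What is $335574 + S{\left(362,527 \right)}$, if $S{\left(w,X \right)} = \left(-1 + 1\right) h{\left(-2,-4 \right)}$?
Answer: $335574$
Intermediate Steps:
$h{\left(G,I \right)} = \frac{2 I}{-1 + I}$
$S{\left(w,X \right)} = 0$ ($S{\left(w,X \right)} = \left(-1 + 1\right) 2 \left(-4\right) \frac{1}{-1 - 4} = 0 \cdot 2 \left(-4\right) \frac{1}{-5} = 0 \cdot 2 \left(-4\right) \left(- \frac{1}{5}\right) = 0 \cdot \frac{8}{5} = 0$)
$335574 + S{\left(362,527 \right)} = 335574 + 0 = 335574$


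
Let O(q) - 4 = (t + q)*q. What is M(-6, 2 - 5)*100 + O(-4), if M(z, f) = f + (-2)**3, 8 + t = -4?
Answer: -1032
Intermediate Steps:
t = -12 (t = -8 - 4 = -12)
M(z, f) = -8 + f (M(z, f) = f - 8 = -8 + f)
O(q) = 4 + q*(-12 + q) (O(q) = 4 + (-12 + q)*q = 4 + q*(-12 + q))
M(-6, 2 - 5)*100 + O(-4) = (-8 + (2 - 5))*100 + (4 + (-4)**2 - 12*(-4)) = (-8 - 3)*100 + (4 + 16 + 48) = -11*100 + 68 = -1100 + 68 = -1032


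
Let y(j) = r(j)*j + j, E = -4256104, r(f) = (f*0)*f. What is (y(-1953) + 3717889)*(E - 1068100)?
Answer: -19784401314944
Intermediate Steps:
r(f) = 0 (r(f) = 0*f = 0)
y(j) = j (y(j) = 0*j + j = 0 + j = j)
(y(-1953) + 3717889)*(E - 1068100) = (-1953 + 3717889)*(-4256104 - 1068100) = 3715936*(-5324204) = -19784401314944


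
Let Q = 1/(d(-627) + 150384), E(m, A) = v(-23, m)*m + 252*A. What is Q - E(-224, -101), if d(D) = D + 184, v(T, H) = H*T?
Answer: 176855409501/149941 ≈ 1.1795e+6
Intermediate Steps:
E(m, A) = -23*m² + 252*A (E(m, A) = (m*(-23))*m + 252*A = (-23*m)*m + 252*A = -23*m² + 252*A)
d(D) = 184 + D
Q = 1/149941 (Q = 1/((184 - 627) + 150384) = 1/(-443 + 150384) = 1/149941 ≈ 6.6693e-6)
Q - E(-224, -101) = 1/149941 - (-23*(-224)² + 252*(-101)) = 1/149941 - (-23*50176 - 25452) = 1/149941 - (-1154048 - 25452) = 1/149941 - 1*(-1179500) = 1/149941 + 1179500 = 176855409501/149941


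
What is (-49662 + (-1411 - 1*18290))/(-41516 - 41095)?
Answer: 7707/9179 ≈ 0.83963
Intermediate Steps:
(-49662 + (-1411 - 1*18290))/(-41516 - 41095) = (-49662 + (-1411 - 18290))/(-82611) = (-49662 - 19701)*(-1/82611) = -69363*(-1/82611) = 7707/9179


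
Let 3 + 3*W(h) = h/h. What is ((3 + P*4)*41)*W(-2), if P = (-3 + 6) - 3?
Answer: -82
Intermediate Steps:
W(h) = -2/3 (W(h) = -1 + (h/h)/3 = -1 + (1/3)*1 = -1 + 1/3 = -2/3)
P = 0 (P = 3 - 3 = 0)
((3 + P*4)*41)*W(-2) = ((3 + 0*4)*41)*(-2/3) = ((3 + 0)*41)*(-2/3) = (3*41)*(-2/3) = 123*(-2/3) = -82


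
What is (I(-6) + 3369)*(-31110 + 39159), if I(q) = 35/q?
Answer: 54140257/2 ≈ 2.7070e+7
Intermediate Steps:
(I(-6) + 3369)*(-31110 + 39159) = (35/(-6) + 3369)*(-31110 + 39159) = (35*(-⅙) + 3369)*8049 = (-35/6 + 3369)*8049 = (20179/6)*8049 = 54140257/2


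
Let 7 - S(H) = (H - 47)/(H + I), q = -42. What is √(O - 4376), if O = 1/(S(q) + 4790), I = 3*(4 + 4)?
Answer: I*√32558620181798/86257 ≈ 66.151*I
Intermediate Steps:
I = 24 (I = 3*8 = 24)
S(H) = 7 - (-47 + H)/(24 + H) (S(H) = 7 - (H - 47)/(H + 24) = 7 - (-47 + H)/(24 + H))
O = 18/86257 (O = 1/((215 + 6*(-42))/(24 - 42) + 4790) = 1/((215 - 252)/(-18) + 4790) = 1/(-1/18*(-37) + 4790) = 1/(37/18 + 4790) = 1/(86257/18) = 18/86257 ≈ 0.00020868)
√(O - 4376) = √(18/86257 - 4376) = √(-377460614/86257) = I*√32558620181798/86257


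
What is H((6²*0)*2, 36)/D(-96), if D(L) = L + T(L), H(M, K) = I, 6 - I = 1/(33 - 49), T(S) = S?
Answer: -97/3072 ≈ -0.031576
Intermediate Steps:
I = 97/16 (I = 6 - 1/(33 - 49) = 6 - 1/(-16) = 6 - 1*(-1/16) = 6 + 1/16 = 97/16 ≈ 6.0625)
H(M, K) = 97/16
D(L) = 2*L (D(L) = L + L = 2*L)
H((6²*0)*2, 36)/D(-96) = 97/(16*((2*(-96)))) = (97/16)/(-192) = (97/16)*(-1/192) = -97/3072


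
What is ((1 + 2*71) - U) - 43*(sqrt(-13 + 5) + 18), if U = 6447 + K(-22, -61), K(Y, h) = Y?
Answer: -7056 - 86*I*sqrt(2) ≈ -7056.0 - 121.62*I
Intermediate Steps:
U = 6425 (U = 6447 - 22 = 6425)
((1 + 2*71) - U) - 43*(sqrt(-13 + 5) + 18) = ((1 + 2*71) - 1*6425) - 43*(sqrt(-13 + 5) + 18) = ((1 + 142) - 6425) - 43*(sqrt(-8) + 18) = (143 - 6425) - 43*(2*I*sqrt(2) + 18) = -6282 - 43*(18 + 2*I*sqrt(2)) = -6282 + (-774 - 86*I*sqrt(2)) = -7056 - 86*I*sqrt(2)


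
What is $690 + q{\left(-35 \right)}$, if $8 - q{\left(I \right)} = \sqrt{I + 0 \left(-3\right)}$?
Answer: $698 - i \sqrt{35} \approx 698.0 - 5.9161 i$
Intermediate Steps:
$q{\left(I \right)} = 8 - \sqrt{I}$ ($q{\left(I \right)} = 8 - \sqrt{I + 0 \left(-3\right)} = 8 - \sqrt{I + 0} = 8 - \sqrt{I}$)
$690 + q{\left(-35 \right)} = 690 + \left(8 - \sqrt{-35}\right) = 690 + \left(8 - i \sqrt{35}\right) = 698 - i \sqrt{35}$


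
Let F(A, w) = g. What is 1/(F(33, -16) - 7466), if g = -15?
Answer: -1/7481 ≈ -0.00013367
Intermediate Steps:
F(A, w) = -15
1/(F(33, -16) - 7466) = 1/(-15 - 7466) = 1/(-7481) = -1/7481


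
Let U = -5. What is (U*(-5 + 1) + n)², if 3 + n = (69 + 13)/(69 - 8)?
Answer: 1252161/3721 ≈ 336.51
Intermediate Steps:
n = -101/61 (n = -3 + (69 + 13)/(69 - 8) = -3 + 82/61 = -101/61 ≈ -1.6557)
(U*(-5 + 1) + n)² = (-5*(-5 + 1) - 101/61)² = (-5*(-4) - 101/61)² = (20 - 101/61)² = (1119/61)² = 1252161/3721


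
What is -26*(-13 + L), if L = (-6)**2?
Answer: -598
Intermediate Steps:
L = 36
-26*(-13 + L) = -26*(-13 + 36) = -26*23 = -598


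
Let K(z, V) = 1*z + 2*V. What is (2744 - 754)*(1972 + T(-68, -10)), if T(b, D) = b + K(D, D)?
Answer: 3729260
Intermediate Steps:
K(z, V) = z + 2*V
T(b, D) = b + 3*D (T(b, D) = b + (D + 2*D) = b + 3*D)
(2744 - 754)*(1972 + T(-68, -10)) = (2744 - 754)*(1972 + (-68 + 3*(-10))) = 1990*(1972 + (-68 - 30)) = 1990*(1972 - 98) = 1990*1874 = 3729260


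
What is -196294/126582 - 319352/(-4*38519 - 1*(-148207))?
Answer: 19636082689/371454879 ≈ 52.863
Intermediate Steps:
-196294/126582 - 319352/(-4*38519 - 1*(-148207)) = -196294*1/126582 - 319352/(-154076 + 148207) = -98147/63291 - 319352/(-5869) = -98147/63291 - 319352*(-1/5869) = -98147/63291 + 319352/5869 = 19636082689/371454879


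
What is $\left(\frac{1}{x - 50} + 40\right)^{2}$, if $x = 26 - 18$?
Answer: $\frac{2819041}{1764} \approx 1598.1$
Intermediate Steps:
$x = 8$
$\left(\frac{1}{x - 50} + 40\right)^{2} = \left(\frac{1}{8 - 50} + 40\right)^{2} = \left(\frac{1}{-42} + 40\right)^{2} = \left(- \frac{1}{42} + 40\right)^{2} = \left(\frac{1679}{42}\right)^{2} = \frac{2819041}{1764}$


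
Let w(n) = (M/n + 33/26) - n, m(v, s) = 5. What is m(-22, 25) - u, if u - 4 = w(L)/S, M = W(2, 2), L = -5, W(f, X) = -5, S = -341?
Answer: 9055/8866 ≈ 1.0213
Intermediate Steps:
M = -5
w(n) = 33/26 - n - 5/n (w(n) = (-5/n + 33/26) - n = (33/26 - 5/n) - n = 33/26 - n - 5/n)
u = 35275/8866 (u = 4 + (33/26 - 1*(-5) - 5/(-5))/(-341) = 4 + (33/26 + 5 - 5*(-1/5))*(-1/341) = 4 + (33/26 + 5 + 1)*(-1/341) = 4 + (189/26)*(-1/341) = 4 - 189/8866 = 35275/8866 ≈ 3.9787)
m(-22, 25) - u = 5 - 1*35275/8866 = 5 - 35275/8866 = 9055/8866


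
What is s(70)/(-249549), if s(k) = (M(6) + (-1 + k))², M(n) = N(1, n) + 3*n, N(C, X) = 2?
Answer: -7921/249549 ≈ -0.031741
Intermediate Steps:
M(n) = 2 + 3*n
s(k) = (19 + k)² (s(k) = ((2 + 3*6) + (-1 + k))² = ((2 + 18) + (-1 + k))² = (20 + (-1 + k))² = (19 + k)²)
s(70)/(-249549) = (19 + 70)²/(-249549) = 89²*(-1/249549) = 7921*(-1/249549) = -7921/249549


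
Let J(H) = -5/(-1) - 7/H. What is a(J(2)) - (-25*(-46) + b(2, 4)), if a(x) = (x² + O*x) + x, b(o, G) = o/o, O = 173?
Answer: -3551/4 ≈ -887.75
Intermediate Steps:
b(o, G) = 1
J(H) = 5 - 7/H (J(H) = -5*(-1) - 7/H = 5 - 7/H)
a(x) = x² + 174*x (a(x) = (x² + 173*x) + x = x² + 174*x)
a(J(2)) - (-25*(-46) + b(2, 4)) = (5 - 7/2)*(174 + (5 - 7/2)) - (-25*(-46) + 1) = (5 - 7*½)*(174 + (5 - 7*½)) - (1150 + 1) = (5 - 7/2)*(174 + (5 - 7/2)) - 1*1151 = 3*(174 + 3/2)/2 - 1151 = (3/2)*(351/2) - 1151 = 1053/4 - 1151 = -3551/4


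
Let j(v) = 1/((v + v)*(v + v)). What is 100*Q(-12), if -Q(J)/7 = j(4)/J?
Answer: 175/192 ≈ 0.91146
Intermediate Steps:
j(v) = 1/(4*v**2) (j(v) = 1/((2*v)*(2*v)) = 1/(4*v**2))
Q(J) = -7/(64*J) (Q(J) = -7*(1/4)/4**2/J = -7*(1/4)*(1/16)/J = -7/(64*J))
100*Q(-12) = 100*(-7/64/(-12)) = 100*(-7/64*(-1/12)) = 100*(7/768) = 175/192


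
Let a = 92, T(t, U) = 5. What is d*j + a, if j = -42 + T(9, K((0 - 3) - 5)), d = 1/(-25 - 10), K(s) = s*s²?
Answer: 3257/35 ≈ 93.057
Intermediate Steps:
K(s) = s³
d = -1/35 (d = 1/(-35) = -1/35 ≈ -0.028571)
j = -37 (j = -42 + 5 = -37)
d*j + a = -1/35*(-37) + 92 = 37/35 + 92 = 3257/35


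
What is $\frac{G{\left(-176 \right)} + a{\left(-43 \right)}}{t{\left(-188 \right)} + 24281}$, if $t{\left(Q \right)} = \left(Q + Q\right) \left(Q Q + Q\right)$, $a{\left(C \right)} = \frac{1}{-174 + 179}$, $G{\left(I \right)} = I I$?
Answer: $- \frac{51627}{21990625} \approx -0.0023477$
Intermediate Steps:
$G{\left(I \right)} = I^{2}$
$a{\left(C \right)} = \frac{1}{5}$
$t{\left(Q \right)} = 2 Q \left(Q + Q^{2}\right)$ ($t{\left(Q \right)} = 2 Q \left(Q^{2} + Q\right) = 2 Q \left(Q + Q^{2}\right)$)
$\frac{G{\left(-176 \right)} + a{\left(-43 \right)}}{t{\left(-188 \right)} + 24281} = \frac{\left(-176\right)^{2} + \frac{1}{5}}{2 \left(-188\right)^{2} \left(1 - 188\right) + 24281} = \frac{30976 + \frac{1}{5}}{2 \cdot 35344 \left(-187\right) + 24281} = \frac{154881}{5 \left(-13218656 + 24281\right)} = \frac{154881}{5 \left(-13194375\right)} = \frac{154881}{5} \left(- \frac{1}{13194375}\right) = - \frac{51627}{21990625}$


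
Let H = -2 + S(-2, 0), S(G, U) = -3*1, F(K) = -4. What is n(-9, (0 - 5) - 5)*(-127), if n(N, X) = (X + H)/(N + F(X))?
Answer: -1905/13 ≈ -146.54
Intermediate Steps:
S(G, U) = -3
H = -5 (H = -2 - 3 = -5)
n(N, X) = (-5 + X)/(-4 + N) (n(N, X) = (X - 5)/(N - 4) = (-5 + X)/(-4 + N))
n(-9, (0 - 5) - 5)*(-127) = ((-5 + ((0 - 5) - 5))/(-4 - 9))*(-127) = ((-5 + (-5 - 5))/(-13))*(-127) = -(-5 - 10)/13*(-127) = -1/13*(-15)*(-127) = (15/13)*(-127) = -1905/13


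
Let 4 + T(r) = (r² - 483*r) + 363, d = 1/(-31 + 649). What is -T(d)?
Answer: -136812223/381924 ≈ -358.22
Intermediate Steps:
d = 1/618 ≈ 0.0016181
T(r) = 359 + r² - 483*r (T(r) = -4 + ((r² - 483*r) + 363) = -4 + (363 + r² - 483*r) = 359 + r² - 483*r)
-T(d) = -(359 + (1/618)² - 483*1/618) = -(359 + 1/381924 - 161/206) = -1*136812223/381924 = -136812223/381924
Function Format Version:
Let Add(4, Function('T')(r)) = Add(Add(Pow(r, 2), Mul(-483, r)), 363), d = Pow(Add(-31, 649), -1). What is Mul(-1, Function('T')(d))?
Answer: Rational(-136812223, 381924) ≈ -358.22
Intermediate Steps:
d = Rational(1, 618) (d = Pow(618, -1) = Rational(1, 618) ≈ 0.0016181)
Function('T')(r) = Add(359, Pow(r, 2), Mul(-483, r)) (Function('T')(r) = Add(-4, Add(Add(Pow(r, 2), Mul(-483, r)), 363)) = Add(-4, Add(363, Pow(r, 2), Mul(-483, r))) = Add(359, Pow(r, 2), Mul(-483, r)))
Mul(-1, Function('T')(d)) = Mul(-1, Add(359, Pow(Rational(1, 618), 2), Mul(-483, Rational(1, 618)))) = Mul(-1, Add(359, Rational(1, 381924), Rational(-161, 206))) = Mul(-1, Rational(136812223, 381924)) = Rational(-136812223, 381924)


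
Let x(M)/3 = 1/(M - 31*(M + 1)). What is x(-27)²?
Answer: 9/606841 ≈ 1.4831e-5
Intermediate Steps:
x(M) = 3/(-31 - 30*M) (x(M) = 3/(M - 31*(M + 1)) = 3/(M - 31*(1 + M)) = 3/(M + (-31 - 31*M)) = 3/(-31 - 30*M))
x(-27)² = (-3/(31 + 30*(-27)))² = (-3/(31 - 810))² = (-3/(-779))² = (-3*(-1/779))² = (3/779)² = 9/606841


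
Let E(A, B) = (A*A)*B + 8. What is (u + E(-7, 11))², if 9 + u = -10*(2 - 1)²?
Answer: 278784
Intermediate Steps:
u = -19 (u = -9 - 10*(2 - 1)² = -9 - 10*1² = -9 - 10*1 = -9 - 10 = -19)
E(A, B) = 8 + B*A² (E(A, B) = A²*B + 8 = B*A² + 8 = 8 + B*A²)
(u + E(-7, 11))² = (-19 + (8 + 11*(-7)²))² = (-19 + (8 + 11*49))² = (-19 + (8 + 539))² = (-19 + 547)² = 528² = 278784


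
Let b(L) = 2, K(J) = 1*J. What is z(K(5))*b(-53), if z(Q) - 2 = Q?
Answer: 14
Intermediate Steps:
K(J) = J
z(Q) = 2 + Q
z(K(5))*b(-53) = (2 + 5)*2 = 7*2 = 14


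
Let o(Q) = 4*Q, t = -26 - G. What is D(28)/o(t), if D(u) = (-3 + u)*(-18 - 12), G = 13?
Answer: 125/26 ≈ 4.8077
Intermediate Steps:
t = -39 (t = -26 - 1*13 = -26 - 13 = -39)
D(u) = 90 - 30*u (D(u) = (-3 + u)*(-30) = 90 - 30*u)
D(28)/o(t) = (90 - 30*28)/((4*(-39))) = (90 - 840)/(-156) = -750*(-1/156) = 125/26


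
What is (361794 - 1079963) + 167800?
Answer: -550369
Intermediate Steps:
(361794 - 1079963) + 167800 = -718169 + 167800 = -550369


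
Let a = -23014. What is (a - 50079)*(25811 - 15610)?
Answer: -745621693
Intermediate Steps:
(a - 50079)*(25811 - 15610) = (-23014 - 50079)*(25811 - 15610) = -73093*10201 = -745621693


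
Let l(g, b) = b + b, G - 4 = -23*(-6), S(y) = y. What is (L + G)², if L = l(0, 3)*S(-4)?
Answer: 13924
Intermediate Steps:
G = 142 (G = 4 - 23*(-6) = 4 + 138 = 142)
l(g, b) = 2*b
L = -24 (L = (2*3)*(-4) = 6*(-4) = -24)
(L + G)² = (-24 + 142)² = 118² = 13924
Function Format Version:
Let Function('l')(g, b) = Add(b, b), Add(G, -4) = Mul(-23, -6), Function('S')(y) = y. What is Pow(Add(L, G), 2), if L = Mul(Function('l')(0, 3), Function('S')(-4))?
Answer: 13924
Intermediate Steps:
G = 142 (G = Add(4, Mul(-23, -6)) = Add(4, 138) = 142)
Function('l')(g, b) = Mul(2, b)
L = -24 (L = Mul(Mul(2, 3), -4) = Mul(6, -4) = -24)
Pow(Add(L, G), 2) = Pow(Add(-24, 142), 2) = Pow(118, 2) = 13924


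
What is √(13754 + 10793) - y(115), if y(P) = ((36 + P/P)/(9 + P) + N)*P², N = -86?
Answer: 140542075/124 + √24547 ≈ 1.1336e+6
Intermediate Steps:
y(P) = P²*(-86 + 37/(9 + P)) (y(P) = ((36 + P/P)/(9 + P) - 86)*P² = ((36 + 1)/(9 + P) - 86)*P² = (37/(9 + P) - 86)*P² = (-86 + 37/(9 + P))*P² = P²*(-86 + 37/(9 + P)))
√(13754 + 10793) - y(115) = √(13754 + 10793) - 115²*(-737 - 86*115)/(9 + 115) = √24547 - 13225*(-737 - 9890)/124 = √24547 - 13225*(-10627)/124 = √24547 - 1*(-140542075/124) = √24547 + 140542075/124 = 140542075/124 + √24547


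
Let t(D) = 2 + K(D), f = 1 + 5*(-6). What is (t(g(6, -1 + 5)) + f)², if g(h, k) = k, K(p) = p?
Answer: 529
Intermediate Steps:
f = -29 (f = 1 - 30 = -29)
t(D) = 2 + D
(t(g(6, -1 + 5)) + f)² = ((2 + (-1 + 5)) - 29)² = ((2 + 4) - 29)² = (6 - 29)² = (-23)² = 529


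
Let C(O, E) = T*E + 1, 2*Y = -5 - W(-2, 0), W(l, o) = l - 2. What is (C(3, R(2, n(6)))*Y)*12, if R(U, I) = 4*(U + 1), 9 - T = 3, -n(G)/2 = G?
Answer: -438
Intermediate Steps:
n(G) = -2*G
T = 6 (T = 9 - 1*3 = 9 - 3 = 6)
W(l, o) = -2 + l
R(U, I) = 4 + 4*U (R(U, I) = 4*(1 + U) = 4 + 4*U)
Y = -½ (Y = (-5 - (-2 - 2))/2 = (-5 - 1*(-4))/2 = (-5 + 4)/2 = (½)*(-1) = -½ ≈ -0.50000)
C(O, E) = 1 + 6*E (C(O, E) = 6*E + 1 = 1 + 6*E)
(C(3, R(2, n(6)))*Y)*12 = ((1 + 6*(4 + 4*2))*(-½))*12 = ((1 + 6*(4 + 8))*(-½))*12 = ((1 + 6*12)*(-½))*12 = ((1 + 72)*(-½))*12 = (73*(-½))*12 = -73/2*12 = -438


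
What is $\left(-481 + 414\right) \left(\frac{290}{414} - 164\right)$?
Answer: $\frac{2264801}{207} \approx 10941.0$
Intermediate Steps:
$\left(-481 + 414\right) \left(\frac{290}{414} - 164\right) = - 67 \left(290 \cdot \frac{1}{414} - 164\right) = - 67 \left(\frac{145}{207} - 164\right) = \left(-67\right) \left(- \frac{33803}{207}\right) = \frac{2264801}{207}$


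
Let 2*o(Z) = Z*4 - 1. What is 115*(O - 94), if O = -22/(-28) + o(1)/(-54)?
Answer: -2702155/252 ≈ -10723.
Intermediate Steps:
o(Z) = -½ + 2*Z (o(Z) = (Z*4 - 1)/2 = (4*Z - 1)/2 = (-1 + 4*Z)/2 = -½ + 2*Z)
O = 191/252 (O = -22/(-28) + (-½ + 2*1)/(-54) = -22*(-1/28) + (-½ + 2)*(-1/54) = 11/14 + (3/2)*(-1/54) = 11/14 - 1/36 = 191/252 ≈ 0.75794)
115*(O - 94) = 115*(191/252 - 94) = 115*(-23497/252) = -2702155/252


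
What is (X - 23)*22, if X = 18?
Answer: -110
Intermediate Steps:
(X - 23)*22 = (18 - 23)*22 = -5*22 = -110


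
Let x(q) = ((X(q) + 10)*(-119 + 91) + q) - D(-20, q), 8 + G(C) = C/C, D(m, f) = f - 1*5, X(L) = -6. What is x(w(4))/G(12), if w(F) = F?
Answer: 107/7 ≈ 15.286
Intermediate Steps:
D(m, f) = -5 + f (D(m, f) = f - 5 = -5 + f)
G(C) = -7 (G(C) = -8 + C/C = -8 + 1 = -7)
x(q) = -107 (x(q) = ((-6 + 10)*(-119 + 91) + q) - (-5 + q) = (4*(-28) + q) + (5 - q) = (-112 + q) + (5 - q) = -107)
x(w(4))/G(12) = -107/(-7) = -107*(-⅐) = 107/7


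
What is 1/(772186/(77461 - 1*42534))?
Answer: 34927/772186 ≈ 0.045231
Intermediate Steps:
1/(772186/(77461 - 1*42534)) = 1/(772186/(77461 - 42534)) = 1/(772186/34927) = 34927/772186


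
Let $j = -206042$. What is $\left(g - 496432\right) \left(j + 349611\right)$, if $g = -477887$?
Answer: $-139882004511$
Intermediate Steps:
$\left(g - 496432\right) \left(j + 349611\right) = \left(-477887 - 496432\right) \left(-206042 + 349611\right) = \left(-974319\right) 143569 = -139882004511$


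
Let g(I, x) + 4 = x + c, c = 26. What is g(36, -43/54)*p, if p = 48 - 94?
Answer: -26335/27 ≈ -975.37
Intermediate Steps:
p = -46
g(I, x) = 22 + x (g(I, x) = -4 + (x + 26) = -4 + (26 + x) = 22 + x)
g(36, -43/54)*p = (22 - 43/54)*(-46) = (1145/54)*(-46) = -26335/27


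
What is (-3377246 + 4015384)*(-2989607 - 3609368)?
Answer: -4211056708550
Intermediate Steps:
(-3377246 + 4015384)*(-2989607 - 3609368) = 638138*(-6598975) = -4211056708550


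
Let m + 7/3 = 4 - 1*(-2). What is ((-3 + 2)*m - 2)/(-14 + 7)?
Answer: 17/21 ≈ 0.80952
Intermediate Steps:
m = 11/3 (m = -7/3 + (4 - 1*(-2)) = -7/3 + (4 + 2) = -7/3 + 6 = 11/3 ≈ 3.6667)
((-3 + 2)*m - 2)/(-14 + 7) = ((-3 + 2)*(11/3) - 2)/(-14 + 7) = (-1*11/3 - 2)/(-7) = (-11/3 - 2)*(-1/7) = -17/3*(-1/7) = 17/21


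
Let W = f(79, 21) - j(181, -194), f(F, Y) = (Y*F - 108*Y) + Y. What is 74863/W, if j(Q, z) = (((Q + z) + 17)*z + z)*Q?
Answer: 74863/174982 ≈ 0.42783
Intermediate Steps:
f(F, Y) = -107*Y + F*Y (f(F, Y) = (F*Y - 108*Y) + Y = (-108*Y + F*Y) + Y = -107*Y + F*Y)
j(Q, z) = Q*(z + z*(17 + Q + z)) (j(Q, z) = ((17 + Q + z)*z + z)*Q = (z*(17 + Q + z) + z)*Q = (z + z*(17 + Q + z))*Q = Q*(z + z*(17 + Q + z)))
W = 174982 (W = 21*(-107 + 79) - 181*(-194)*(18 + 181 - 194) = 21*(-28) - 181*(-194)*5 = -588 - 1*(-175570) = -588 + 175570 = 174982)
74863/W = 74863/174982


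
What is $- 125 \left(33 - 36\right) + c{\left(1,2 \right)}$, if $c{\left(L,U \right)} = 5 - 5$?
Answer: $375$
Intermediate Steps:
$c{\left(L,U \right)} = 0$
$- 125 \left(33 - 36\right) + c{\left(1,2 \right)} = - 125 \left(33 - 36\right) + 0 = \left(-125\right) \left(-3\right) + 0 = 375 + 0 = 375$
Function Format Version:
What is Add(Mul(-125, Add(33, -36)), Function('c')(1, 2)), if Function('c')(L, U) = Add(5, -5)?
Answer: 375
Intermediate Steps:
Function('c')(L, U) = 0
Add(Mul(-125, Add(33, -36)), Function('c')(1, 2)) = Add(Mul(-125, Add(33, -36)), 0) = Add(Mul(-125, -3), 0) = Add(375, 0) = 375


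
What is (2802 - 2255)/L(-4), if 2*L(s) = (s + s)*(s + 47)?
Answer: -547/172 ≈ -3.1802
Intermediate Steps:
L(s) = s*(47 + s) (L(s) = ((s + s)*(s + 47))/2 = ((2*s)*(47 + s))/2 = (2*s*(47 + s))/2 = s*(47 + s))
(2802 - 2255)/L(-4) = (2802 - 2255)/((-4*(47 - 4))) = 547/((-4*43)) = 547/(-172) = 547*(-1/172) = -547/172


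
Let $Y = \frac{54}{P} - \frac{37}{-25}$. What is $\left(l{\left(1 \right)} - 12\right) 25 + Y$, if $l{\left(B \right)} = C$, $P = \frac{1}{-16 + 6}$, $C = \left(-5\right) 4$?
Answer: $- \frac{33463}{25} \approx -1338.5$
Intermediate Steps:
$C = -20$
$P = - \frac{1}{10}$ ($P = \frac{1}{-10} = - \frac{1}{10} \approx -0.1$)
$l{\left(B \right)} = -20$
$Y = - \frac{13463}{25}$ ($Y = \frac{54}{- \frac{1}{10}} - \frac{37}{-25} = 54 \left(-10\right) - - \frac{37}{25} = -540 + \frac{37}{25} = - \frac{13463}{25} \approx -538.52$)
$\left(l{\left(1 \right)} - 12\right) 25 + Y = \left(-20 - 12\right) 25 - \frac{13463}{25} = \left(-32\right) 25 - \frac{13463}{25} = -800 - \frac{13463}{25} = - \frac{33463}{25}$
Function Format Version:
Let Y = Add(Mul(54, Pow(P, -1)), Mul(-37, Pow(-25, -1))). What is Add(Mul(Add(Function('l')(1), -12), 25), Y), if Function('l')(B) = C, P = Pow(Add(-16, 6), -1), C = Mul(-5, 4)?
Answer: Rational(-33463, 25) ≈ -1338.5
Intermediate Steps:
C = -20
P = Rational(-1, 10) (P = Pow(-10, -1) = Rational(-1, 10) ≈ -0.10000)
Function('l')(B) = -20
Y = Rational(-13463, 25) (Y = Add(Mul(54, Pow(Rational(-1, 10), -1)), Mul(-37, Pow(-25, -1))) = Add(Mul(54, -10), Mul(-37, Rational(-1, 25))) = Add(-540, Rational(37, 25)) = Rational(-13463, 25) ≈ -538.52)
Add(Mul(Add(Function('l')(1), -12), 25), Y) = Add(Mul(Add(-20, -12), 25), Rational(-13463, 25)) = Add(Mul(-32, 25), Rational(-13463, 25)) = Add(-800, Rational(-13463, 25)) = Rational(-33463, 25)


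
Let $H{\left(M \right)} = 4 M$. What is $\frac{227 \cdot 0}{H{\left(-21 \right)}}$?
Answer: $0$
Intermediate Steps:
$\frac{227 \cdot 0}{H{\left(-21 \right)}} = \frac{227 \cdot 0}{4 \left(-21\right)} = \frac{0}{-84} = 0 \left(- \frac{1}{84}\right) = 0$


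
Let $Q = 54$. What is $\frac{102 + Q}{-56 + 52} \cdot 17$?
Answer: $-663$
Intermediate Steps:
$\frac{102 + Q}{-56 + 52} \cdot 17 = \frac{102 + 54}{-56 + 52} \cdot 17 = \frac{156}{-4} \cdot 17 = 156 \left(- \frac{1}{4}\right) 17 = \left(-39\right) 17 = -663$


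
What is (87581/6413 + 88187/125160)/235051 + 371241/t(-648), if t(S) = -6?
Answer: -11673298218503636189/188663939005080 ≈ -61874.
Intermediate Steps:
(87581/6413 + 88187/125160)/235051 + 371241/t(-648) = (87581/6413 + 88187/125160)/235051 + 371241/(-6) = (87581*(1/6413) + 88187*(1/125160))*(1/235051) + 371241*(-⅙) = (87581/6413 + 88187/125160)*(1/235051) - 123747/2 = (11527181191/802651080)*(1/235051) - 123747/2 = 11527181191/188663939005080 - 123747/2 = -11673298218503636189/188663939005080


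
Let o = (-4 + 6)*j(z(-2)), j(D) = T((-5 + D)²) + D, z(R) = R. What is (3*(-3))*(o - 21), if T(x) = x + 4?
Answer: -729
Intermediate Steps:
T(x) = 4 + x
j(D) = 4 + D + (-5 + D)² (j(D) = (4 + (-5 + D)²) + D = 4 + D + (-5 + D)²)
o = 102 (o = (-4 + 6)*(4 - 2 + (-5 - 2)²) = 2*(4 - 2 + (-7)²) = 2*(4 - 2 + 49) = 2*51 = 102)
(3*(-3))*(o - 21) = (3*(-3))*(102 - 21) = -9*81 = -729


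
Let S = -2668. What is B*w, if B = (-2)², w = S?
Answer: -10672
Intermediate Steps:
w = -2668
B = 4
B*w = 4*(-2668) = -10672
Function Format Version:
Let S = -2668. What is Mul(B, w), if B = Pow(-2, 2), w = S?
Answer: -10672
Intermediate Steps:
w = -2668
B = 4
Mul(B, w) = Mul(4, -2668) = -10672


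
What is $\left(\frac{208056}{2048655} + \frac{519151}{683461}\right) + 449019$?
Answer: $\frac{209568913678117622}{466725264985} \approx 4.4902 \cdot 10^{5}$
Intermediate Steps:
$\left(\frac{208056}{2048655} + \frac{519151}{683461}\right) + 449019 = \left(208056 \cdot \frac{1}{2048655} + 519151 \cdot \frac{1}{683461}\right) + 449019 = \left(\frac{69352}{682885} + \frac{519151}{683461}\right) + 449019 = \frac{401919817907}{466725264985} + 449019 = \frac{209568913678117622}{466725264985}$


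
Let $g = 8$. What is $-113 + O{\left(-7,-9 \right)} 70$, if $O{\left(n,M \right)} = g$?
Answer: $447$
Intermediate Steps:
$O{\left(n,M \right)} = 8$
$-113 + O{\left(-7,-9 \right)} 70 = -113 + 8 \cdot 70 = -113 + 560 = 447$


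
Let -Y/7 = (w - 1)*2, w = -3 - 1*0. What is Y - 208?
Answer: -152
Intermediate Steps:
w = -3 (w = -3 + 0 = -3)
Y = 56 (Y = -7*(-3 - 1)*2 = -(-28)*2 = -7*(-8) = 56)
Y - 208 = 56 - 208 = -152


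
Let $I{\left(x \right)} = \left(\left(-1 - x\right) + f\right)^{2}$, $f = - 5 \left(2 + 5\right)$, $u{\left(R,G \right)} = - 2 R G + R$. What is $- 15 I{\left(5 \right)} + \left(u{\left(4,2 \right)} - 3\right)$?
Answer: $-25230$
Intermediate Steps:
$u{\left(R,G \right)} = R - 2 G R$ ($u{\left(R,G \right)} = - 2 G R + R = R - 2 G R$)
$f = -35$ ($f = \left(-5\right) 7 = -35$)
$I{\left(x \right)} = \left(-36 - x\right)^{2}$ ($I{\left(x \right)} = \left(\left(-1 - x\right) - 35\right)^{2} = \left(-36 - x\right)^{2}$)
$- 15 I{\left(5 \right)} + \left(u{\left(4,2 \right)} - 3\right) = - 15 \left(36 + 5\right)^{2} + \left(4 \left(1 - 4\right) - 3\right) = - 15 \cdot 41^{2} + \left(4 \left(1 - 4\right) - 3\right) = \left(-15\right) 1681 + \left(4 \left(-3\right) - 3\right) = -25215 - 15 = -25230$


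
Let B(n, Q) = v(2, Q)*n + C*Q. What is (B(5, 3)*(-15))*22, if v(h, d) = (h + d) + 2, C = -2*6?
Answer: 330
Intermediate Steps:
C = -12
v(h, d) = 2 + d + h (v(h, d) = (d + h) + 2 = 2 + d + h)
B(n, Q) = -12*Q + n*(4 + Q) (B(n, Q) = (2 + Q + 2)*n - 12*Q = (4 + Q)*n - 12*Q = n*(4 + Q) - 12*Q = -12*Q + n*(4 + Q))
(B(5, 3)*(-15))*22 = ((-12*3 + 5*(4 + 3))*(-15))*22 = ((-36 + 5*7)*(-15))*22 = ((-36 + 35)*(-15))*22 = -1*(-15)*22 = 15*22 = 330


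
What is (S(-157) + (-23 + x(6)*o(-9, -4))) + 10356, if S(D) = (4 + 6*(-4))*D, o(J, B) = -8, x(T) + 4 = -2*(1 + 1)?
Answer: 13537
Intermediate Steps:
x(T) = -8 (x(T) = -4 - 2*(1 + 1) = -4 - 2*2 = -4 - 4 = -8)
S(D) = -20*D (S(D) = (4 - 24)*D = -20*D)
(S(-157) + (-23 + x(6)*o(-9, -4))) + 10356 = (-20*(-157) + (-23 - 8*(-8))) + 10356 = (3140 + (-23 + 64)) + 10356 = (3140 + 41) + 10356 = 3181 + 10356 = 13537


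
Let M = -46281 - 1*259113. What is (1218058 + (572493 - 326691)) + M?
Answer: 1158466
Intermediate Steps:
M = -305394 (M = -46281 - 259113 = -305394)
(1218058 + (572493 - 326691)) + M = (1218058 + (572493 - 326691)) - 305394 = (1218058 + 245802) - 305394 = 1463860 - 305394 = 1158466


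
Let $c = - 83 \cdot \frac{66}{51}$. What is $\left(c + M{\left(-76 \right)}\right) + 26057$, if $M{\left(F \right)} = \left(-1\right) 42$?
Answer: $\frac{440429}{17} \approx 25908.0$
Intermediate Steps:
$M{\left(F \right)} = -42$
$c = - \frac{1826}{17}$ ($c = - 83 \cdot 66 \cdot \frac{1}{51} = \left(-83\right) \frac{22}{17} = - \frac{1826}{17} \approx -107.41$)
$\left(c + M{\left(-76 \right)}\right) + 26057 = \left(- \frac{1826}{17} - 42\right) + 26057 = - \frac{2540}{17} + 26057 = \frac{440429}{17}$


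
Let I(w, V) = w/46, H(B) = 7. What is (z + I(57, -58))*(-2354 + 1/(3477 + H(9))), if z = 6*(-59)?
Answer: 133083063045/160264 ≈ 8.3040e+5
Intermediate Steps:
I(w, V) = w/46 (I(w, V) = w*(1/46) = w/46)
z = -354
(z + I(57, -58))*(-2354 + 1/(3477 + H(9))) = (-354 + (1/46)*57)*(-2354 + 1/(3477 + 7)) = (-354 + 57/46)*(-2354 + 1/3484) = -16227*(-2354 + 1/3484)/46 = -16227/46*(-8201335/3484) = 133083063045/160264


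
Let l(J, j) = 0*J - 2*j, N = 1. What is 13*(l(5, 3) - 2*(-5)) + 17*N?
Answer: 69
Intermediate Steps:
l(J, j) = -2*j (l(J, j) = 0 - 2*j = -2*j)
13*(l(5, 3) - 2*(-5)) + 17*N = 13*(-2*3 - 2*(-5)) + 17*1 = 13*(-6 + 10) + 17 = 13*4 + 17 = 52 + 17 = 69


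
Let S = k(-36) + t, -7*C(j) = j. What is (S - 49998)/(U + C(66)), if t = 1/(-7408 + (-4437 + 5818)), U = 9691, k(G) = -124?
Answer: -302085295/58350831 ≈ -5.1771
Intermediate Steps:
C(j) = -j/7
t = -1/6027 (t = 1/(-7408 + 1381) = 1/(-6027) = -1/6027 ≈ -0.00016592)
S = -747349/6027 (S = -124 - 1/6027 = -747349/6027 ≈ -124.00)
(S - 49998)/(U + C(66)) = (-747349/6027 - 49998)/(9691 - 1/7*66) = -302085295/(6027*(9691 - 66/7)) = -302085295/(6027*67771/7) = -302085295/6027*7/67771 = -302085295/58350831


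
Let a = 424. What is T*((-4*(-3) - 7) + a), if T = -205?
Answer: -87945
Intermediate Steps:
T*((-4*(-3) - 7) + a) = -205*((-4*(-3) - 7) + 424) = -205*((12 - 7) + 424) = -205*(5 + 424) = -205*429 = -87945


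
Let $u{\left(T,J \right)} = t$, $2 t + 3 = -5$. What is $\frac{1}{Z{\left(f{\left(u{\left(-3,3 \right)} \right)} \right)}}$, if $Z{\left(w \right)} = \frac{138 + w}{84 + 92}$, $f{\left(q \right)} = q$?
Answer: $\frac{88}{67} \approx 1.3134$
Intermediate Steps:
$t = -4$ ($t = - \frac{3}{2} + \frac{1}{2} \left(-5\right) = - \frac{3}{2} - \frac{5}{2} = -4$)
$u{\left(T,J \right)} = -4$
$Z{\left(w \right)} = \frac{69}{88} + \frac{w}{176}$ ($Z{\left(w \right)} = \frac{138 + w}{176} = \left(138 + w\right) \frac{1}{176} = \frac{69}{88} + \frac{w}{176}$)
$\frac{1}{Z{\left(f{\left(u{\left(-3,3 \right)} \right)} \right)}} = \frac{1}{\frac{69}{88} + \frac{1}{176} \left(-4\right)} = \frac{1}{\frac{69}{88} - \frac{1}{44}} = \frac{1}{\frac{67}{88}} = \frac{88}{67}$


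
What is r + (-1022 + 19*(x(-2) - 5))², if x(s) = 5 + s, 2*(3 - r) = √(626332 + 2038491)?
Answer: 1123603 - 617*√7/2 ≈ 1.1228e+6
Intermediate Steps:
r = 3 - 617*√7/2 (r = 3 - √(626332 + 2038491)/2 = 3 - 617*√7/2 ≈ -813.21)
r + (-1022 + 19*(x(-2) - 5))² = (3 - 617*√7/2) + (-1022 + 19*((5 - 2) - 5))² = (3 - 617*√7/2) + (-1022 + 19*(3 - 5))² = (3 - 617*√7/2) + (-1022 + 19*(-2))² = (3 - 617*√7/2) + (-1022 - 38)² = (3 - 617*√7/2) + (-1060)² = (3 - 617*√7/2) + 1123600 = 1123603 - 617*√7/2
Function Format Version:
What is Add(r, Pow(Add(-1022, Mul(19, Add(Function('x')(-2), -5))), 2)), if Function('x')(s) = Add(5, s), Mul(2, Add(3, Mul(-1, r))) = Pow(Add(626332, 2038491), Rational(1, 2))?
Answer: Add(1123603, Mul(Rational(-617, 2), Pow(7, Rational(1, 2)))) ≈ 1.1228e+6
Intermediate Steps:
r = Add(3, Mul(Rational(-617, 2), Pow(7, Rational(1, 2)))) (r = Add(3, Mul(Rational(-1, 2), Pow(Add(626332, 2038491), Rational(1, 2)))) = Add(3, Mul(Rational(-1, 2), Pow(2664823, Rational(1, 2)))) = Add(3, Mul(Rational(-1, 2), Mul(617, Pow(7, Rational(1, 2))))) = Add(3, Mul(Rational(-617, 2), Pow(7, Rational(1, 2)))) ≈ -813.21)
Add(r, Pow(Add(-1022, Mul(19, Add(Function('x')(-2), -5))), 2)) = Add(Add(3, Mul(Rational(-617, 2), Pow(7, Rational(1, 2)))), Pow(Add(-1022, Mul(19, Add(Add(5, -2), -5))), 2)) = Add(Add(3, Mul(Rational(-617, 2), Pow(7, Rational(1, 2)))), Pow(Add(-1022, Mul(19, Add(3, -5))), 2)) = Add(Add(3, Mul(Rational(-617, 2), Pow(7, Rational(1, 2)))), Pow(Add(-1022, Mul(19, -2)), 2)) = Add(Add(3, Mul(Rational(-617, 2), Pow(7, Rational(1, 2)))), Pow(Add(-1022, -38), 2)) = Add(Add(3, Mul(Rational(-617, 2), Pow(7, Rational(1, 2)))), Pow(-1060, 2)) = Add(Add(3, Mul(Rational(-617, 2), Pow(7, Rational(1, 2)))), 1123600) = Add(1123603, Mul(Rational(-617, 2), Pow(7, Rational(1, 2))))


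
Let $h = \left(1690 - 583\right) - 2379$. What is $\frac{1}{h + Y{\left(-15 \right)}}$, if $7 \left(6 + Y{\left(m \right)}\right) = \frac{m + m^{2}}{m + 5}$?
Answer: $- \frac{1}{1281} \approx -0.00078064$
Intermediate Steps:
$h = -1272$ ($h = 1107 - 2379 = -1272$)
$Y{\left(m \right)} = -6 + \frac{m + m^{2}}{7 \left(5 + m\right)}$ ($Y{\left(m \right)} = -6 + \frac{\left(m + m^{2}\right) \frac{1}{m + 5}}{7} = -6 + \frac{\left(m + m^{2}\right) \frac{1}{5 + m}}{7} = -6 + \frac{\frac{1}{5 + m} \left(m + m^{2}\right)}{7} = -6 + \frac{m + m^{2}}{7 \left(5 + m\right)}$)
$\frac{1}{h + Y{\left(-15 \right)}} = \frac{1}{-1272 + \frac{-210 + \left(-15\right)^{2} - -615}{7 \left(5 - 15\right)}} = \frac{1}{-1272 + \frac{-210 + 225 + 615}{7 \left(-10\right)}} = \frac{1}{-1272 + \frac{1}{7} \left(- \frac{1}{10}\right) 630} = \frac{1}{-1272 - 9} = \frac{1}{-1281} = - \frac{1}{1281}$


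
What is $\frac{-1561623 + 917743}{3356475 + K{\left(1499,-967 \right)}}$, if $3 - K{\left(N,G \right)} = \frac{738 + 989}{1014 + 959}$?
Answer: $- \frac{1270375240}{6622329367} \approx -0.19183$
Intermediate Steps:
$K{\left(N,G \right)} = \frac{4192}{1973}$ ($K{\left(N,G \right)} = 3 - \frac{738 + 989}{1014 + 959} = 3 - \frac{1727}{1973} = \frac{4192}{1973}$)
$\frac{-1561623 + 917743}{3356475 + K{\left(1499,-967 \right)}} = \frac{-1561623 + 917743}{3356475 + \frac{4192}{1973}} = - \frac{643880}{\frac{6622329367}{1973}} = \left(-643880\right) \frac{1973}{6622329367} = - \frac{1270375240}{6622329367}$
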